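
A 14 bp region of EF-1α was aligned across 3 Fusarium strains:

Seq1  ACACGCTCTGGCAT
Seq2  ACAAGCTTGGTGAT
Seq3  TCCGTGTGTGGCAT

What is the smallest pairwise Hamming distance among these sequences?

5

Pairwise Hamming distances:
  Seq1 vs Seq2: 5
  Seq1 vs Seq3: 6
  Seq2 vs Seq3: 9
The smallest is 5, between Seq1 and Seq2.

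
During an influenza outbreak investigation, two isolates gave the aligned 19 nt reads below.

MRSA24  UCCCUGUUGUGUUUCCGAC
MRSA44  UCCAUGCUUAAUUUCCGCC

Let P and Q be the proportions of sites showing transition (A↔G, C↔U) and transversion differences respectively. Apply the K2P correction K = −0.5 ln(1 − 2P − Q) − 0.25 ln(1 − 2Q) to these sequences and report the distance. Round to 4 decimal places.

Differing sites — 4:C/A (Tv); 7:U/C (Ti); 9:G/U (Tv); 10:U/A (Tv); 11:G/A (Ti); 18:A/C (Tv).
Of the 6 differences, 2 transitions and 4 transversions over 19 sites: P = 2/19 = 0.105263, Q = 4/19 = 0.210526.
d = −0.5·ln(0.578948) − 0.25·ln(0.578948) = −0.5·(-0.546543) − 0.25·(-0.546543) = 0.4099.

0.4099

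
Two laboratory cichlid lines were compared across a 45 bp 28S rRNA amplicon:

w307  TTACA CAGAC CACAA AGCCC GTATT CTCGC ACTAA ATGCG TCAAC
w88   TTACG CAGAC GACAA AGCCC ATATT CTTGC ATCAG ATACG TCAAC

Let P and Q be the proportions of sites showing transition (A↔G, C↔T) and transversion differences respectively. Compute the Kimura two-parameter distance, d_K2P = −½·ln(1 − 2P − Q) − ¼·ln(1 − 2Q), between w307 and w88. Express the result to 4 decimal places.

0.2141

Mismatches occur at site 5 (A→G, transition), site 11 (C→G, transversion), site 21 (G→A, transition), site 28 (C→T, transition), site 32 (C→T, transition), site 33 (T→C, transition), site 35 (A→G, transition), site 38 (G→A, transition).
Of the 8 differences, 7 transitions and 1 transversion over 45 sites: P = 7/45 = 0.155556, Q = 1/45 = 0.022222.
d = −0.5·ln(0.666666) − 0.25·ln(0.955556) = −0.5·(-0.405466) − 0.25·(-0.045462) = 0.2141.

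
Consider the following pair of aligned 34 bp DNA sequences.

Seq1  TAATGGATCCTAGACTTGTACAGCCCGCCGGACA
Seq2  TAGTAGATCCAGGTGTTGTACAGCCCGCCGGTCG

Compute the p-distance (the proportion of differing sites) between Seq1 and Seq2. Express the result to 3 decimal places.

0.235

Mismatches occur at site 3 (A→G), site 5 (G→A), site 11 (T→A), site 12 (A→G), site 14 (A→T), site 15 (C→G), site 32 (A→T), site 34 (A→G).
There are 8 differences over 34 sites, so p = 8/34 = 0.235.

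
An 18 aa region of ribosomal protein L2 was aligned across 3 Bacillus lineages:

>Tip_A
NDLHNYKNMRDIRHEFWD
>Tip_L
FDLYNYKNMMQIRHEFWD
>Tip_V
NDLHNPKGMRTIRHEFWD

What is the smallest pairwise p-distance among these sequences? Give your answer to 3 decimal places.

0.167

Pairwise Hamming distances:
  Tip_A vs Tip_L: 4
  Tip_A vs Tip_V: 3
  Tip_L vs Tip_V: 6
The smallest is 3 mismatches, between Tip_A and Tip_V; p = 3/18 = 0.167.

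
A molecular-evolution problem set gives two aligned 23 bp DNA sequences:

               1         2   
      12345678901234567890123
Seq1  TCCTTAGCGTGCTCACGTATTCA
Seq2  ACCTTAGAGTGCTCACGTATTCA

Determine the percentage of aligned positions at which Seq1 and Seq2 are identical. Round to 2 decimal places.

91.30%

The sequences differ at positions 1 (T/A), 8 (C/A).
21 of the 23 sites match, so the percent identity is 21/23 × 100 = 91.30%.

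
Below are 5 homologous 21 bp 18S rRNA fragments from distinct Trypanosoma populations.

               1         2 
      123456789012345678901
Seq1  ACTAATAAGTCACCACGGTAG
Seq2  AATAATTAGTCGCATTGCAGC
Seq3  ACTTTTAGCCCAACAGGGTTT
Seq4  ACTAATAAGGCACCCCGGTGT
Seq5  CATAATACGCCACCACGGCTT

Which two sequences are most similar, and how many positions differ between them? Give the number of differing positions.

4

Pairwise Hamming distances:
  Seq1 vs Seq2: 10
  Seq1 vs Seq3: 9
  Seq1 vs Seq4: 4
  Seq1 vs Seq5: 7
  Seq2 vs Seq3: 16
  Seq2 vs Seq4: 10
  Seq2 vs Seq5: 12
  Seq3 vs Seq4: 9
  Seq3 vs Seq5: 9
  Seq4 vs Seq5: 7
The smallest is 4, between Seq1 and Seq4.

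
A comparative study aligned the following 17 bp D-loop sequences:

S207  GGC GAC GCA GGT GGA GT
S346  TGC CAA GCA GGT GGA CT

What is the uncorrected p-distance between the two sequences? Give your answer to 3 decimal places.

Mismatches occur at site 1 (G/T), site 4 (G/C), site 6 (C/A), site 16 (G/C).
There are 4 differences over 17 sites, so p = 4/17 = 0.235.

0.235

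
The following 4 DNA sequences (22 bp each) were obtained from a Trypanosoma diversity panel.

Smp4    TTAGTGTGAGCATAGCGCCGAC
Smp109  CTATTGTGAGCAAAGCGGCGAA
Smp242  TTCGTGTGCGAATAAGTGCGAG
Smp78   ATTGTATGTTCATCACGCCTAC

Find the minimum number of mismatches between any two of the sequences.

Pairwise Hamming distances:
  Smp4 vs Smp109: 5
  Smp4 vs Smp242: 8
  Smp4 vs Smp78: 8
  Smp109 vs Smp242: 10
  Smp109 vs Smp78: 12
  Smp242 vs Smp78: 12
The smallest is 5, between Smp4 and Smp109.

5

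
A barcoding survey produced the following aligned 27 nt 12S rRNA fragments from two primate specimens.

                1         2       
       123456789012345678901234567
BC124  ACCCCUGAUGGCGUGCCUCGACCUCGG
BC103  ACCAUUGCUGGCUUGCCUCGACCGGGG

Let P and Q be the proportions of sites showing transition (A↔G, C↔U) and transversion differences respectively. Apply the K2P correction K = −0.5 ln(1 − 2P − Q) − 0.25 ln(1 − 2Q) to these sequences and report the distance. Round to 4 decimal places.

Mismatches occur at site 4 (C/A, transversion), site 5 (C/U, transition), site 8 (A/C, transversion), site 13 (G/U, transversion), site 24 (U/G, transversion), site 25 (C/G, transversion).
Of the 6 differences, 1 transition and 5 transversions over 27 sites: P = 1/27 = 0.037037, Q = 5/27 = 0.185185.
d = −0.5·ln(0.740741) − 0.25·ln(0.629630) = −0.5·(-0.300104) − 0.25·(-0.462623) = 0.2657.

0.2657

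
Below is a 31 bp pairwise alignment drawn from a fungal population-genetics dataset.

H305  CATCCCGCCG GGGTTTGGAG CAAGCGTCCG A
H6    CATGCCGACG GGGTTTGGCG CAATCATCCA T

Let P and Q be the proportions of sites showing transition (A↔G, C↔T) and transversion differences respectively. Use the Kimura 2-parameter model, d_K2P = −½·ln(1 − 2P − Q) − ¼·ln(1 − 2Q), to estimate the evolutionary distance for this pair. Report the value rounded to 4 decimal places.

Mismatches occur at site 4 (C→G, transversion), site 8 (C→A, transversion), site 19 (A→C, transversion), site 24 (G→T, transversion), site 26 (G→A, transition), site 30 (G→A, transition), site 31 (A→T, transversion).
Of the 7 differences, 2 transitions and 5 transversions over 31 sites: P = 2/31 = 0.064516, Q = 5/31 = 0.161290.
d = −0.5·ln(0.709678) − 0.25·ln(0.677420) = −0.5·(-0.342944) − 0.25·(-0.389464) = 0.2688.

0.2688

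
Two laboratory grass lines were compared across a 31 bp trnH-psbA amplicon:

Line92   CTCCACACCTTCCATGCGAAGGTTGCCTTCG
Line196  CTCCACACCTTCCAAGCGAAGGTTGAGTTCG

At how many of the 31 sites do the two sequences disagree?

Mismatches occur at site 15 (T↔A), site 26 (C↔A), site 27 (C↔G).
That gives 3 mismatches out of 31 aligned sites, so the Hamming distance is 3.

3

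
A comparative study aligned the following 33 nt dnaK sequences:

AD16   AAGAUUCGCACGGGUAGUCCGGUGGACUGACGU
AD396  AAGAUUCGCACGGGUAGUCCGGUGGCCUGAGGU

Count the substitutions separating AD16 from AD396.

2

The sequences differ at positions 26 (A/C), 31 (C/G).
That gives 2 mismatches out of 33 aligned sites, so the Hamming distance is 2.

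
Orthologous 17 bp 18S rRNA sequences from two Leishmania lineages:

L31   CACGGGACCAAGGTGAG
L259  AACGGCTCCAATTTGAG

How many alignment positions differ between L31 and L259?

Mismatches occur at site 1 (C→A), site 6 (G→C), site 7 (A→T), site 12 (G→T), site 13 (G→T).
That gives 5 mismatches out of 17 aligned sites, so the Hamming distance is 5.

5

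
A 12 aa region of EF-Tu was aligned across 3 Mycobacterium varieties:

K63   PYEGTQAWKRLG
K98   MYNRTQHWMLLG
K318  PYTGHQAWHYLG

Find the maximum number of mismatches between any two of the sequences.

7

Pairwise Hamming distances:
  K63 vs K98: 6
  K63 vs K318: 4
  K98 vs K318: 7
The largest is 7, between K98 and K318.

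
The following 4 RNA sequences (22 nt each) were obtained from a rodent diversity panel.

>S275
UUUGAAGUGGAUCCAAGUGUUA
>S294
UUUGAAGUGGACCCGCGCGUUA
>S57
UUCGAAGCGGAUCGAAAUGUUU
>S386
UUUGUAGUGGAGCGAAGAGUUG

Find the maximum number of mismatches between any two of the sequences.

Pairwise Hamming distances:
  S275 vs S294: 4
  S275 vs S57: 5
  S275 vs S386: 5
  S294 vs S57: 9
  S294 vs S386: 7
  S57 vs S386: 7
The largest is 9, between S294 and S57.

9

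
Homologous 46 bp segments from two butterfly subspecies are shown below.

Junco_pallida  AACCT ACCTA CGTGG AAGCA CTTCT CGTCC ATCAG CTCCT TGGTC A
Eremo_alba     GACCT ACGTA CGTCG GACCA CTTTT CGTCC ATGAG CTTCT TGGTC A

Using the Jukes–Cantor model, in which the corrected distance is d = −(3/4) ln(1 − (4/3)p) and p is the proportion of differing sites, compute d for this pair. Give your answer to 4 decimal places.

0.1979

Differing sites — 1:A/G; 8:C/G; 14:G/C; 16:A/G; 18:G/C; 24:C/T; 33:C/G; 38:C/T.
p = 8/46 = 0.173913.
d = −0.75 · ln(1 − (4/3)·0.173913) = −0.75 · ln(0.768116) = −0.75 · (-0.263815) = 0.1979.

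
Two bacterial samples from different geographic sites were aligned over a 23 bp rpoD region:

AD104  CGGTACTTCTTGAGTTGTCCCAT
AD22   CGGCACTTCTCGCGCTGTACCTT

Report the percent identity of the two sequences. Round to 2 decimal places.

73.91%

The sequences differ at positions 4 (T/C), 11 (T/C), 13 (A/C), 15 (T/C), 19 (C/A), 22 (A/T).
17 of the 23 sites match, so the percent identity is 17/23 × 100 = 73.91%.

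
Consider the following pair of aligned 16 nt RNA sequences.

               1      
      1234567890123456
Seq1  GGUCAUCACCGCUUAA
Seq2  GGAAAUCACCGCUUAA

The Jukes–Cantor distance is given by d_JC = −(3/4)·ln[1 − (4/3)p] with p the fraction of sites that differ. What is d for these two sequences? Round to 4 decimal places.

0.1367

The sequences differ at positions 3 (U/A), 4 (C/A).
p = 2/16 = 0.125000.
d = −0.75 · ln(1 − (4/3)·0.125000) = −0.75 · ln(0.833333) = −0.75 · (-0.182322) = 0.1367.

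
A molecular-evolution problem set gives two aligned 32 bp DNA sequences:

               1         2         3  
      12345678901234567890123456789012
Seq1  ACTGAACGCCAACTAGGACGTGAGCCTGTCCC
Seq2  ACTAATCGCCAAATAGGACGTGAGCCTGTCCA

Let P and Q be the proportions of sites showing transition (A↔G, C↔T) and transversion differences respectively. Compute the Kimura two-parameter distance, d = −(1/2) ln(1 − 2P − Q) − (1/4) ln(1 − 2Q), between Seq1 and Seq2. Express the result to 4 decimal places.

The sequences differ at positions 4 (G/A, transition), 6 (A/T, transversion), 13 (C/A, transversion), 32 (C/A, transversion).
Of the 4 differences, 1 transition and 3 transversions over 32 sites: P = 1/32 = 0.031250, Q = 3/32 = 0.093750.
d = −0.5·ln(0.843750) − 0.25·ln(0.812500) = −0.5·(-0.169899) − 0.25·(-0.207639) = 0.1369.

0.1369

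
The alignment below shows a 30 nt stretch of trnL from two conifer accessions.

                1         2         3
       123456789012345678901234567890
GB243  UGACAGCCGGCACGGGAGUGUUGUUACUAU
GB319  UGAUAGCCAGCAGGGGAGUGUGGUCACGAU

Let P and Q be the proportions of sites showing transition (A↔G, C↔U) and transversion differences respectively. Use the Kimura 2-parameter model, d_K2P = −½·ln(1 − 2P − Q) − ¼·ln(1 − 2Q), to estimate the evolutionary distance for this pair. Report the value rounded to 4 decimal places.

0.2341

Differing sites — 4:C/U (Ti); 9:G/A (Ti); 13:C/G (Tv); 22:U/G (Tv); 25:U/C (Ti); 28:U/G (Tv).
Of the 6 differences, 3 transitions and 3 transversions over 30 sites: P = 3/30 = 0.100000, Q = 3/30 = 0.100000.
d = −0.5·ln(0.700000) − 0.25·ln(0.800000) = −0.5·(-0.356675) − 0.25·(-0.223144) = 0.2341.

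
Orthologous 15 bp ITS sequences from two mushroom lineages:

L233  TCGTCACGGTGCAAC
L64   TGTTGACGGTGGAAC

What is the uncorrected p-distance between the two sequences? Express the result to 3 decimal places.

The sequences differ at positions 2 (C/G), 3 (G/T), 5 (C/G), 12 (C/G).
There are 4 differences over 15 sites, so p = 4/15 = 0.267.

0.267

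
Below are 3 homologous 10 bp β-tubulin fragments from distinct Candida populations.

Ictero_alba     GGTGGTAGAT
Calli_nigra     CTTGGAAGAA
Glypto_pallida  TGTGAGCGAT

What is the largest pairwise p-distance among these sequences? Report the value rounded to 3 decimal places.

0.600

Pairwise Hamming distances:
  Ictero_alba vs Calli_nigra: 4
  Ictero_alba vs Glypto_pallida: 4
  Calli_nigra vs Glypto_pallida: 6
The largest is 6 mismatches, between Calli_nigra and Glypto_pallida; p = 6/10 = 0.600.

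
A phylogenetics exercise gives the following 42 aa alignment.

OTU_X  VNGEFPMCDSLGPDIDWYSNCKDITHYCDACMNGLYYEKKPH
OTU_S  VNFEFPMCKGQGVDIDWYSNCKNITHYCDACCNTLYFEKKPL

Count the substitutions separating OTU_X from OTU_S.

The sequences differ at positions 3 (G/F), 9 (D/K), 10 (S/G), 11 (L/Q), 13 (P/V), 23 (D/N), 32 (M/C), 34 (G/T), 37 (Y/F), 42 (H/L).
That gives 10 mismatches out of 42 aligned sites, so the Hamming distance is 10.

10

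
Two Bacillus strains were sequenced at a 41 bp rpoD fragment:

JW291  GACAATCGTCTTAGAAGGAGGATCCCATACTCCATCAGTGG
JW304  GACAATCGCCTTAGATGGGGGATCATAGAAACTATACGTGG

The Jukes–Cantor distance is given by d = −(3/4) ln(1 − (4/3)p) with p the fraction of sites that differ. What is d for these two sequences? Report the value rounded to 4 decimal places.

0.3321

Mismatches occur at site 9 (T→C), site 16 (A→T), site 19 (A→G), site 25 (C→A), site 26 (C→T), site 28 (T→G), site 30 (C→A), site 31 (T→A), site 33 (C→T), site 36 (C→A), site 37 (A→C).
p = 11/41 = 0.268293.
d = −0.75 · ln(1 − (4/3)·0.268293) = −0.75 · ln(0.642276) = −0.75 · (-0.442737) = 0.3321.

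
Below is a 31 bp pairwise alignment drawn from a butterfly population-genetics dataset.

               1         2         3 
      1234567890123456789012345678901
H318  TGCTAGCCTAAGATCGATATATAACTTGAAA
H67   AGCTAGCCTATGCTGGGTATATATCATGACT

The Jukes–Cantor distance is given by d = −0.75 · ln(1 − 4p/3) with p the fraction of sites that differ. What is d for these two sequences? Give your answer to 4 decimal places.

0.3672

Mismatches occur at site 1 (T/A), site 11 (A/T), site 13 (A/C), site 15 (C/G), site 17 (A/G), site 24 (A/T), site 26 (T/A), site 30 (A/C), site 31 (A/T).
p = 9/31 = 0.290323.
d = −0.75 · ln(1 − (4/3)·0.290323) = −0.75 · ln(0.612903) = −0.75 · (-0.489549) = 0.3672.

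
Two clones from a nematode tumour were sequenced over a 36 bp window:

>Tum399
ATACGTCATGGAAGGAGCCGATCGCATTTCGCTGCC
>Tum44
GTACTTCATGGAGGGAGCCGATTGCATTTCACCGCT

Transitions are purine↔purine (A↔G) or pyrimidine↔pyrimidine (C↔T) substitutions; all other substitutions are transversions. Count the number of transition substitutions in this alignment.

6

The sequences differ at positions 1 (A/G, transition), 5 (G/T, transversion), 13 (A/G, transition), 23 (C/T, transition), 31 (G/A, transition), 33 (T/C, transition), 36 (C/T, transition).
Of the 7 differences, 6 transitions and 1 transversion, so the answer is 6.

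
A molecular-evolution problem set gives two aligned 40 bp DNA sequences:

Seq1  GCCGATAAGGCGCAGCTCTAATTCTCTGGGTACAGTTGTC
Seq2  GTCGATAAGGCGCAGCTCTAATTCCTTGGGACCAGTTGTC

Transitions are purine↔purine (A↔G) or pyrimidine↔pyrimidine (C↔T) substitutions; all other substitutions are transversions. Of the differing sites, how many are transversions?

2

The sequences differ at positions 2 (C/T, transition), 25 (T/C, transition), 26 (C/T, transition), 31 (T/A, transversion), 32 (A/C, transversion).
Of the 5 differences, 3 transitions and 2 transversions, so the answer is 2.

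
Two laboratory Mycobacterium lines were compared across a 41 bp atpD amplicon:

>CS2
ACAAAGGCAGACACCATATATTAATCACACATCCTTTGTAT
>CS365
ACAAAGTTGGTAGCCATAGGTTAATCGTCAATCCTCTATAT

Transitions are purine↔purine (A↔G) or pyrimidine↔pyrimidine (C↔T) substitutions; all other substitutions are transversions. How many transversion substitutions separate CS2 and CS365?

Differing sites — 7:G/T (Tv); 8:C/T (Ti); 9:A/G (Ti); 11:A/T (Tv); 12:C/A (Tv); 13:A/G (Ti); 19:T/G (Tv); 20:A/G (Ti); 27:A/G (Ti); 28:C/T (Ti); 29:A/C (Tv); 30:C/A (Tv); 36:T/C (Ti); 38:G/A (Ti).
Of the 14 differences, 8 transitions and 6 transversions, so the answer is 6.

6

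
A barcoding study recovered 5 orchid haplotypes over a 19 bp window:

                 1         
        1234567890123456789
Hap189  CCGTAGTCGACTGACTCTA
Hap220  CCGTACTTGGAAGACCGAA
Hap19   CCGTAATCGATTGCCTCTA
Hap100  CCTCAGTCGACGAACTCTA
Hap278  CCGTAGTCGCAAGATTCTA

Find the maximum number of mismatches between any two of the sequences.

Pairwise Hamming distances:
  Hap189 vs Hap220: 8
  Hap189 vs Hap19: 3
  Hap189 vs Hap100: 4
  Hap189 vs Hap278: 4
  Hap220 vs Hap19: 9
  Hap220 vs Hap100: 11
  Hap220 vs Hap278: 7
  Hap19 vs Hap100: 7
  Hap19 vs Hap278: 6
  Hap100 vs Hap278: 7
The largest is 11, between Hap220 and Hap100.

11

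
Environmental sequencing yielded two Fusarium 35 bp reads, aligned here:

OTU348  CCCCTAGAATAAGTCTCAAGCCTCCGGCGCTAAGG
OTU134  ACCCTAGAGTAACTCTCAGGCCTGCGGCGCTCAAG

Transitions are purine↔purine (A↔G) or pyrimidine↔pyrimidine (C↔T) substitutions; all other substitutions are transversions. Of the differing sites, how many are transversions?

4

Mismatches occur at site 1 (C↔A, transversion), site 9 (A↔G, transition), site 13 (G↔C, transversion), site 19 (A↔G, transition), site 24 (C↔G, transversion), site 32 (A↔C, transversion), site 34 (G↔A, transition).
Of the 7 differences, 3 transitions and 4 transversions, so the answer is 4.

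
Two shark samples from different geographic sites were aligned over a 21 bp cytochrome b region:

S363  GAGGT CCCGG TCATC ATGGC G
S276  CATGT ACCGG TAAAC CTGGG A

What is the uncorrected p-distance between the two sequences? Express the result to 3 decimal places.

0.381

The sequences differ at positions 1 (G/C), 3 (G/T), 6 (C/A), 12 (C/A), 14 (T/A), 16 (A/C), 20 (C/G), 21 (G/A).
There are 8 differences over 21 sites, so p = 8/21 = 0.381.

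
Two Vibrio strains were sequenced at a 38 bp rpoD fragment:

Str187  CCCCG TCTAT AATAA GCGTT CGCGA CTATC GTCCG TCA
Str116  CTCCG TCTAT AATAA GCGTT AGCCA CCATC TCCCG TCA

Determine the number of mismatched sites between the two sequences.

Mismatches occur at site 2 (C/T), site 21 (C/A), site 24 (G/C), site 27 (T/C), site 31 (G/T), site 32 (T/C).
That gives 6 mismatches out of 38 aligned sites, so the Hamming distance is 6.

6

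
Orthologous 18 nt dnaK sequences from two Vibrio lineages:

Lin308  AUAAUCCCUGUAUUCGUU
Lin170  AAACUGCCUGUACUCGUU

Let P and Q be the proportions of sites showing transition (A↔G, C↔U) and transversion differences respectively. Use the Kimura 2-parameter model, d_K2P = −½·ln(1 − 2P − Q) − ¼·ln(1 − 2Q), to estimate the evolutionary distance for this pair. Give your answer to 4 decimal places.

0.2641

Differing sites — 2:U/A (Tv); 4:A/C (Tv); 6:C/G (Tv); 13:U/C (Ti).
Of the 4 differences, 1 transition and 3 transversions over 18 sites: P = 1/18 = 0.055556, Q = 3/18 = 0.166667.
d = −0.5·ln(0.722221) − 0.25·ln(0.666666) = −0.5·(-0.325424) − 0.25·(-0.405466) = 0.2641.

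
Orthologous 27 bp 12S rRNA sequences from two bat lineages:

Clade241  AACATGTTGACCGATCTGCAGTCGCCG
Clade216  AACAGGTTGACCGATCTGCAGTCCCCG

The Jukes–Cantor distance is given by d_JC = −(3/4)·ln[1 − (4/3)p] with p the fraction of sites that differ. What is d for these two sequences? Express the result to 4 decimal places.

The sequences differ at positions 5 (T/G), 24 (G/C).
p = 2/27 = 0.074074.
d = −0.75 · ln(1 − (4/3)·0.074074) = −0.75 · ln(0.901235) = −0.75 · (-0.103989) = 0.0780.

0.0780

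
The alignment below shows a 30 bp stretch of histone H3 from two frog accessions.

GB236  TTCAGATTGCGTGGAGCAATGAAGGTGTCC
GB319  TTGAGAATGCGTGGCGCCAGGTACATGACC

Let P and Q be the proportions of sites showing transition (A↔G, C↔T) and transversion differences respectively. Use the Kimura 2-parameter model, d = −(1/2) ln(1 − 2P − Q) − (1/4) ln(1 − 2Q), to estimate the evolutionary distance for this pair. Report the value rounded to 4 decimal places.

The sequences differ at positions 3 (C/G, transversion), 7 (T/A, transversion), 15 (A/C, transversion), 18 (A/C, transversion), 20 (T/G, transversion), 22 (A/T, transversion), 24 (G/C, transversion), 25 (G/A, transition), 28 (T/A, transversion).
Of the 9 differences, 1 transition and 8 transversions over 30 sites: P = 1/30 = 0.033333, Q = 8/30 = 0.266667.
d = −0.5·ln(0.666667) − 0.25·ln(0.466666) = −0.5·(-0.405465) − 0.25·(-0.762141) = 0.3933.

0.3933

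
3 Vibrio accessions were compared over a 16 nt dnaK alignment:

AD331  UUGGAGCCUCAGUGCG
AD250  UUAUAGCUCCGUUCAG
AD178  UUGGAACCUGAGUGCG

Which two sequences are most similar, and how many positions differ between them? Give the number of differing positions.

2

Pairwise Hamming distances:
  AD331 vs AD250: 8
  AD331 vs AD178: 2
  AD250 vs AD178: 10
The smallest is 2, between AD331 and AD178.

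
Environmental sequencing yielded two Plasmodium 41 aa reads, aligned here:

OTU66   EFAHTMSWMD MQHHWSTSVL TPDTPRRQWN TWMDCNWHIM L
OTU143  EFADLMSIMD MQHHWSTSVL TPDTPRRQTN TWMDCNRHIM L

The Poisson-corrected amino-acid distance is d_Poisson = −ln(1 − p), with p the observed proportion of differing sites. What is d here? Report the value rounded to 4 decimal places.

The sequences differ at positions 4 (H/D), 5 (T/L), 8 (W/I), 29 (W/T), 37 (W/R).
p = 5/41 = 0.121951.
d = −ln(1 − 0.121951) = −ln(0.878049) = 0.1301.

0.1301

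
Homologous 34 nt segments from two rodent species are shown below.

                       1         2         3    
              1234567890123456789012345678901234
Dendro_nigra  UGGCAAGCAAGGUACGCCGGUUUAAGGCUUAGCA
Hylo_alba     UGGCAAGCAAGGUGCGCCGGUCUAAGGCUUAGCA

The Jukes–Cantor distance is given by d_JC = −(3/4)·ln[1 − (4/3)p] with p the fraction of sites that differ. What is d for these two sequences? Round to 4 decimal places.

Mismatches occur at site 14 (A↔G), site 22 (U↔C).
p = 2/34 = 0.058824.
d = −0.75 · ln(1 − (4/3)·0.058824) = −0.75 · ln(0.921568) = −0.75 · (-0.081679) = 0.0613.

0.0613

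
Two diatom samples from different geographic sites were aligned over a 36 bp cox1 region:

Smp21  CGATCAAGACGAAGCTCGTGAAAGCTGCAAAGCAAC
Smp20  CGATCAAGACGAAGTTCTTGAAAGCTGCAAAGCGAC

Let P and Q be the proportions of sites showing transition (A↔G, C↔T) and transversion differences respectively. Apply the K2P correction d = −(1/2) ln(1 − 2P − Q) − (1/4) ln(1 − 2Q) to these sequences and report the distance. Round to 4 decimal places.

Differing sites — 15:C/T (Ti); 18:G/T (Tv); 34:A/G (Ti).
Of the 3 differences, 2 transitions and 1 transversion over 36 sites: P = 2/36 = 0.055556, Q = 1/36 = 0.027778.
d = −0.5·ln(0.861110) − 0.25·ln(0.944444) = −0.5·(-0.149533) − 0.25·(-0.057159) = 0.0891.

0.0891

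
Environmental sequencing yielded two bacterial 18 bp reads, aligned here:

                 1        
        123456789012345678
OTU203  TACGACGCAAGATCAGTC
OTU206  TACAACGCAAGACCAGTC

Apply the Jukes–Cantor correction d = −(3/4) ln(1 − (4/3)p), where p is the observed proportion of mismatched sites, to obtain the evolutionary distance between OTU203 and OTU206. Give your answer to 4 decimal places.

Mismatches occur at site 4 (G→A), site 13 (T→C).
p = 2/18 = 0.111111.
d = −0.75 · ln(1 − (4/3)·0.111111) = −0.75 · ln(0.851852) = −0.75 · (-0.160342) = 0.1203.

0.1203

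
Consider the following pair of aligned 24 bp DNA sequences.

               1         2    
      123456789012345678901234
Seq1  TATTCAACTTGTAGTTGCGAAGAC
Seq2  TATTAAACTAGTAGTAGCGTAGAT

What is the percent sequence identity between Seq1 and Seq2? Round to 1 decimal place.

79.2%

Mismatches occur at site 5 (C→A), site 10 (T→A), site 16 (T→A), site 20 (A→T), site 24 (C→T).
19 of the 24 sites match, so the percent identity is 19/24 × 100 = 79.2%.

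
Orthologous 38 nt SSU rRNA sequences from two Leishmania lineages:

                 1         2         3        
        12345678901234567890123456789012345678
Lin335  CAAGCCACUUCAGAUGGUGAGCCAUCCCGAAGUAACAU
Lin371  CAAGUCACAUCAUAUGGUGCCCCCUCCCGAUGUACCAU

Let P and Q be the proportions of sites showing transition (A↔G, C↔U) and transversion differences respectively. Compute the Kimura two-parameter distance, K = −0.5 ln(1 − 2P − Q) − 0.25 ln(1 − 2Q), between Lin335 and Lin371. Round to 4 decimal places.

Mismatches occur at site 5 (C→U, transition), site 9 (U→A, transversion), site 13 (G→U, transversion), site 20 (A→C, transversion), site 21 (G→C, transversion), site 24 (A→C, transversion), site 31 (A→U, transversion), site 35 (A→C, transversion).
Of the 8 differences, 1 transition and 7 transversions over 38 sites: P = 1/38 = 0.026316, Q = 7/38 = 0.184211.
d = −0.5·ln(0.763157) − 0.25·ln(0.631578) = −0.5·(-0.270292) − 0.25·(-0.459534) = 0.2500.

0.2500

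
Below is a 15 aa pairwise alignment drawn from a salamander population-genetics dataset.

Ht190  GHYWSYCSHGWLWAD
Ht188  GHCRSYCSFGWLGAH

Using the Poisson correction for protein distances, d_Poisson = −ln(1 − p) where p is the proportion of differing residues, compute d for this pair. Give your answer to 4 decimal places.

Mismatches occur at site 3 (Y/C), site 4 (W/R), site 9 (H/F), site 13 (W/G), site 15 (D/H).
p = 5/15 = 0.333333.
d = −ln(1 − 0.333333) = −ln(0.666667) = 0.4055.

0.4055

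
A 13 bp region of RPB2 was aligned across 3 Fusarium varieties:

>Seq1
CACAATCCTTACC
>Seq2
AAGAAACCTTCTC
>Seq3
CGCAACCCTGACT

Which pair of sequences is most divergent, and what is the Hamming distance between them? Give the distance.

Pairwise Hamming distances:
  Seq1 vs Seq2: 5
  Seq1 vs Seq3: 4
  Seq2 vs Seq3: 8
The largest is 8, between Seq2 and Seq3.

8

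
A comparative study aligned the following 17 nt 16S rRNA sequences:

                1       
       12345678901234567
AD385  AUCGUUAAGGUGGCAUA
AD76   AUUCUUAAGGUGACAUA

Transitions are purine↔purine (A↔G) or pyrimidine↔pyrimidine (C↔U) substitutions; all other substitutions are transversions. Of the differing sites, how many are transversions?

1

The sequences differ at positions 3 (C/U, transition), 4 (G/C, transversion), 13 (G/A, transition).
Of the 3 differences, 2 transitions and 1 transversion, so the answer is 1.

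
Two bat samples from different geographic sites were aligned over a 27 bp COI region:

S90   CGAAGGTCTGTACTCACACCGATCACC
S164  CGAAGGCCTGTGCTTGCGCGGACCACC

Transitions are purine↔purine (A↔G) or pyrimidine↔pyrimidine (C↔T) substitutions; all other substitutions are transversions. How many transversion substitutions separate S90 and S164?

Mismatches occur at site 7 (T↔C, transition), site 12 (A↔G, transition), site 15 (C↔T, transition), site 16 (A↔G, transition), site 18 (A↔G, transition), site 20 (C↔G, transversion), site 23 (T↔C, transition).
Of the 7 differences, 6 transitions and 1 transversion, so the answer is 1.

1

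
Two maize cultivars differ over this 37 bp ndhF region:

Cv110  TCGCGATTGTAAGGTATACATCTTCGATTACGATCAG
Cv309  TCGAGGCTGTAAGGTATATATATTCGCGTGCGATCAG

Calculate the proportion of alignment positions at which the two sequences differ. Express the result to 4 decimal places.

Mismatches occur at site 4 (C/A), site 6 (A/G), site 7 (T/C), site 19 (C/T), site 22 (C/A), site 27 (A/C), site 28 (T/G), site 30 (A/G).
There are 8 differences over 37 sites, so p = 8/37 = 0.2162.

0.2162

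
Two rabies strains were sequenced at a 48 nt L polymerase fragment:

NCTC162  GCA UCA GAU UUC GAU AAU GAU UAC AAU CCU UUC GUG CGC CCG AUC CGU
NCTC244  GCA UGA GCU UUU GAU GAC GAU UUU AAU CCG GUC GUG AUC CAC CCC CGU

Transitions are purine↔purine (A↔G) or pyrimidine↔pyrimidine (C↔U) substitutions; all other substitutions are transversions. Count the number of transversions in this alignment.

Differing sites — 5:C/G (Tv); 8:A/C (Tv); 12:C/U (Ti); 16:A/G (Ti); 18:U/C (Ti); 23:A/U (Tv); 24:C/U (Ti); 30:U/G (Tv); 31:U/G (Tv); 37:C/A (Tv); 38:G/U (Tv); 41:C/A (Tv); 42:G/C (Tv); 43:A/C (Tv); 44:U/C (Ti).
Of the 15 differences, 5 transitions and 10 transversions, so the answer is 10.

10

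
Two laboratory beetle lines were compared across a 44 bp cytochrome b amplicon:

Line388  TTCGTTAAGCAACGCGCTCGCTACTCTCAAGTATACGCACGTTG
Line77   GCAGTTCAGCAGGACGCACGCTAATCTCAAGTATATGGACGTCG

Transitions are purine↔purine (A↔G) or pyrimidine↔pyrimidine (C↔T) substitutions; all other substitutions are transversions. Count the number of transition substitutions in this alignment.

Mismatches occur at site 1 (T/G, transversion), site 2 (T/C, transition), site 3 (C/A, transversion), site 7 (A/C, transversion), site 12 (A/G, transition), site 13 (C/G, transversion), site 14 (G/A, transition), site 18 (T/A, transversion), site 24 (C/A, transversion), site 36 (C/T, transition), site 38 (C/G, transversion), site 43 (T/C, transition).
Of the 12 differences, 5 transitions and 7 transversions, so the answer is 5.

5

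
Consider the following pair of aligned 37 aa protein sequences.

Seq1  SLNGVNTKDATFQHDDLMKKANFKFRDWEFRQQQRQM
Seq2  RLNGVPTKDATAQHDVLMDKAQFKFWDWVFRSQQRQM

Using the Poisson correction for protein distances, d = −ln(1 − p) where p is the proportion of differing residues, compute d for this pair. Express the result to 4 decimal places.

0.2787

Mismatches occur at site 1 (S↔R), site 6 (N↔P), site 12 (F↔A), site 16 (D↔V), site 19 (K↔D), site 22 (N↔Q), site 26 (R↔W), site 29 (E↔V), site 32 (Q↔S).
p = 9/37 = 0.243243.
d = −ln(1 − 0.243243) = −ln(0.756757) = 0.2787.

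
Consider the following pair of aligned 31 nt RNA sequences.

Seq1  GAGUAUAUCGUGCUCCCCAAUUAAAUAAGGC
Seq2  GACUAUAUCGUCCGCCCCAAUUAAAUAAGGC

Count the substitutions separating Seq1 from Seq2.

3

Differing sites — 3:G/C; 12:G/C; 14:U/G.
That gives 3 mismatches out of 31 aligned sites, so the Hamming distance is 3.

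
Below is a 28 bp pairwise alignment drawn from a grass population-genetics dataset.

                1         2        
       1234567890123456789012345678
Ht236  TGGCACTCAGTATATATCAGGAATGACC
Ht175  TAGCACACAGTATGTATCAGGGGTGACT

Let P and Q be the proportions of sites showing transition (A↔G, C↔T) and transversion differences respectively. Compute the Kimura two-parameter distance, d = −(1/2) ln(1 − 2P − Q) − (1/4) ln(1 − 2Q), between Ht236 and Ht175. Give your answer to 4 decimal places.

Mismatches occur at site 2 (G/A, transition), site 7 (T/A, transversion), site 14 (A/G, transition), site 22 (A/G, transition), site 23 (A/G, transition), site 28 (C/T, transition).
Of the 6 differences, 5 transitions and 1 transversion over 28 sites: P = 5/28 = 0.178571, Q = 1/28 = 0.035714.
d = −0.5·ln(0.607144) − 0.25·ln(0.928572) = −0.5·(-0.498989) − 0.25·(-0.074107) = 0.2680.

0.2680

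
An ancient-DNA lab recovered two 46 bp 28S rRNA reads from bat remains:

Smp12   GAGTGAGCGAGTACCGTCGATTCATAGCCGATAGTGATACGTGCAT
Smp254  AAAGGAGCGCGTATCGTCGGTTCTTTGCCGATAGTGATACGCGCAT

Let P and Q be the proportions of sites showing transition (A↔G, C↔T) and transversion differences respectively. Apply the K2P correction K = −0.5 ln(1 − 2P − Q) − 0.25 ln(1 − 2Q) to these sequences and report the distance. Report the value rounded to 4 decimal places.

0.2292

The sequences differ at positions 1 (G/A, transition), 3 (G/A, transition), 4 (T/G, transversion), 10 (A/C, transversion), 14 (C/T, transition), 20 (A/G, transition), 24 (A/T, transversion), 26 (A/T, transversion), 42 (T/C, transition).
Of the 9 differences, 5 transitions and 4 transversions over 46 sites: P = 5/46 = 0.108696, Q = 4/46 = 0.086957.
d = −0.5·ln(0.695651) − 0.25·ln(0.826086) = −0.5·(-0.362907) − 0.25·(-0.191056) = 0.2292.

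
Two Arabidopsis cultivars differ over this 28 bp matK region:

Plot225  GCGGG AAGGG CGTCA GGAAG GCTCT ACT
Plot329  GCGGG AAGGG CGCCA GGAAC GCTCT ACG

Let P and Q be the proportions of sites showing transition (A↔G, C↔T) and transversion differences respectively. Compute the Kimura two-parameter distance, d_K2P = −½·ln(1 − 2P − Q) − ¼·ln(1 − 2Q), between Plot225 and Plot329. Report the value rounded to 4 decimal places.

Differing sites — 13:T/C (Ti); 20:G/C (Tv); 28:T/G (Tv).
Of the 3 differences, 1 transition and 2 transversions over 28 sites: P = 1/28 = 0.035714, Q = 2/28 = 0.071429.
d = −0.5·ln(0.857143) − 0.25·ln(0.857142) = −0.5·(-0.154151) − 0.25·(-0.154152) = 0.1156.

0.1156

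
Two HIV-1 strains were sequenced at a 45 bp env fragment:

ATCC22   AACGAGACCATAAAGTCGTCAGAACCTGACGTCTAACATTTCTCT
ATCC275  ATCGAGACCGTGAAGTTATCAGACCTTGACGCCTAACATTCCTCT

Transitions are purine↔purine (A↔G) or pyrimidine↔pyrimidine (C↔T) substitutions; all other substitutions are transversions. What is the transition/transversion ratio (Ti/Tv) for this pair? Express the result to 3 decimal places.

Mismatches occur at site 2 (A→T, transversion), site 10 (A→G, transition), site 12 (A→G, transition), site 17 (C→T, transition), site 18 (G→A, transition), site 24 (A→C, transversion), site 26 (C→T, transition), site 32 (T→C, transition), site 41 (T→C, transition).
Of the 9 differences, 7 transitions and 2 transversions, so Ti/Tv = 7/2 = 3.500.

3.500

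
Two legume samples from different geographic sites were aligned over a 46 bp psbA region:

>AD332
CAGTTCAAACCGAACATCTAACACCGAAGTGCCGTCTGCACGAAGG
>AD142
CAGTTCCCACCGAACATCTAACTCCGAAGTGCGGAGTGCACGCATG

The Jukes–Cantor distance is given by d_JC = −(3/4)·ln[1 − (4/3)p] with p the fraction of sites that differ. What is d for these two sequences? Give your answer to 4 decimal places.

0.1979

Mismatches occur at site 7 (A→C), site 8 (A→C), site 23 (A→T), site 33 (C→G), site 35 (T→A), site 36 (C→G), site 43 (A→C), site 45 (G→T).
p = 8/46 = 0.173913.
d = −0.75 · ln(1 − (4/3)·0.173913) = −0.75 · ln(0.768116) = −0.75 · (-0.263815) = 0.1979.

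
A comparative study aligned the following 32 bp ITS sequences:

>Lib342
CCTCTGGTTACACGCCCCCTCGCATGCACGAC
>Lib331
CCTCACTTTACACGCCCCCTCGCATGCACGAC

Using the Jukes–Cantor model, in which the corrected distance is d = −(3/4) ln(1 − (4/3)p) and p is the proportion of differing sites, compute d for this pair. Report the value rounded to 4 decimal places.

Differing sites — 5:T/A; 6:G/C; 7:G/T.
p = 3/32 = 0.093750.
d = −0.75 · ln(1 − (4/3)·0.093750) = −0.75 · ln(0.875000) = −0.75 · (-0.133531) = 0.1001.

0.1001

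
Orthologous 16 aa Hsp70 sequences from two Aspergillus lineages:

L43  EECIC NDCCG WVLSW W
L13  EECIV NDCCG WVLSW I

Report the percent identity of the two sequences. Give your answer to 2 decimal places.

Mismatches occur at site 5 (C→V), site 16 (W→I).
14 of the 16 sites match, so the percent identity is 14/16 × 100 = 87.50%.

87.50%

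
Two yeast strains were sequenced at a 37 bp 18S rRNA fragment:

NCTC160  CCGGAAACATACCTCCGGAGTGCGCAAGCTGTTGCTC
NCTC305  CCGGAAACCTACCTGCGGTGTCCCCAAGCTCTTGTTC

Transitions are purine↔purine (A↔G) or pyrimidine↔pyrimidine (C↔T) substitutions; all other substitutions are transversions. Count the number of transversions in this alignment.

Mismatches occur at site 9 (A→C, transversion), site 15 (C→G, transversion), site 19 (A→T, transversion), site 22 (G→C, transversion), site 24 (G→C, transversion), site 31 (G→C, transversion), site 35 (C→T, transition).
Of the 7 differences, 1 transition and 6 transversions, so the answer is 6.

6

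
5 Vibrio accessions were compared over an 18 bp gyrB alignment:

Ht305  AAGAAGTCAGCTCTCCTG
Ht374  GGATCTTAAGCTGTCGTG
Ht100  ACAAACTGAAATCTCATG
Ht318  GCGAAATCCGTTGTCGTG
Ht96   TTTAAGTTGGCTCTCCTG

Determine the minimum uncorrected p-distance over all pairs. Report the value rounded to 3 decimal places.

Pairwise Hamming distances:
  Ht305 vs Ht374: 9
  Ht305 vs Ht100: 7
  Ht305 vs Ht318: 7
  Ht305 vs Ht96: 5
  Ht374 vs Ht100: 10
  Ht374 vs Ht318: 8
  Ht374 vs Ht96: 10
  Ht100 vs Ht318: 9
  Ht100 vs Ht96: 9
  Ht318 vs Ht96: 9
The smallest is 5 mismatches, between Ht305 and Ht96; p = 5/18 = 0.278.

0.278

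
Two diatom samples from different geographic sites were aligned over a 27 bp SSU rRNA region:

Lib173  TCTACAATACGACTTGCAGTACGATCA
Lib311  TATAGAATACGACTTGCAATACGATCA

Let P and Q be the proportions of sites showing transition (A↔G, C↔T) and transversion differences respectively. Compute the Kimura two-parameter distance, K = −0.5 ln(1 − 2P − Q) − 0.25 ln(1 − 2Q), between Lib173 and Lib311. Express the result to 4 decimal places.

Differing sites — 2:C/A (Tv); 5:C/G (Tv); 19:G/A (Ti).
Of the 3 differences, 1 transition and 2 transversions over 27 sites: P = 1/27 = 0.037037, Q = 2/27 = 0.074074.
d = −0.5·ln(0.851852) − 0.25·ln(0.851852) = −0.5·(-0.160342) − 0.25·(-0.160342) = 0.1203.

0.1203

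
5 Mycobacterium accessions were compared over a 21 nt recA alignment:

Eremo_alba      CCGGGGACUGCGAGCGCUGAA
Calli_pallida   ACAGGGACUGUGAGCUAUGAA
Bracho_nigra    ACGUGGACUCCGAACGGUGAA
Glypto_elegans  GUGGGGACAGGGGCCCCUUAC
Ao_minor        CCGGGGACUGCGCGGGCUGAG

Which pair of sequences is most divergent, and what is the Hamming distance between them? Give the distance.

Pairwise Hamming distances:
  Eremo_alba vs Calli_pallida: 5
  Eremo_alba vs Bracho_nigra: 5
  Eremo_alba vs Glypto_elegans: 9
  Eremo_alba vs Ao_minor: 3
  Calli_pallida vs Bracho_nigra: 7
  Calli_pallida vs Glypto_elegans: 11
  Calli_pallida vs Ao_minor: 8
  Bracho_nigra vs Glypto_elegans: 12
  Bracho_nigra vs Ao_minor: 8
  Glypto_elegans vs Ao_minor: 10
The largest is 12, between Bracho_nigra and Glypto_elegans.

12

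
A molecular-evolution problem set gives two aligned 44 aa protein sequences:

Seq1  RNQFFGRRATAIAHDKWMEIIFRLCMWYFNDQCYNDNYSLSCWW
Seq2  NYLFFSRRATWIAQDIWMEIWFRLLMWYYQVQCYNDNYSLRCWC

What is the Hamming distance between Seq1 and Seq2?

14

Differing sites — 1:R/N; 2:N/Y; 3:Q/L; 6:G/S; 11:A/W; 14:H/Q; 16:K/I; 21:I/W; 25:C/L; 29:F/Y; 30:N/Q; 31:D/V; 41:S/R; 44:W/C.
That gives 14 mismatches out of 44 aligned sites, so the Hamming distance is 14.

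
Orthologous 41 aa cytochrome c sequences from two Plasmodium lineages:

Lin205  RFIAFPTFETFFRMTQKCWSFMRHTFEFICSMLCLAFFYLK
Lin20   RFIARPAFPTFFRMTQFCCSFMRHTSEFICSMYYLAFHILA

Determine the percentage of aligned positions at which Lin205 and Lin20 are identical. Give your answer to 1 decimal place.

73.2%

The sequences differ at positions 5 (F/R), 7 (T/A), 9 (E/P), 17 (K/F), 19 (W/C), 26 (F/S), 33 (L/Y), 34 (C/Y), 38 (F/H), 39 (Y/I), 41 (K/A).
30 of the 41 sites match, so the percent identity is 30/41 × 100 = 73.2%.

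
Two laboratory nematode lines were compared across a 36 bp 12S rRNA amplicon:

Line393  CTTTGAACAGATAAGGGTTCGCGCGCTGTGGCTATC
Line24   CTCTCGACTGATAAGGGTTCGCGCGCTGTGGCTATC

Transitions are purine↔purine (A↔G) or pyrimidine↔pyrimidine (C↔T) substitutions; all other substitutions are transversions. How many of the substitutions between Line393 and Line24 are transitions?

2

Differing sites — 3:T/C (Ti); 5:G/C (Tv); 6:A/G (Ti); 9:A/T (Tv).
Of the 4 differences, 2 transitions and 2 transversions, so the answer is 2.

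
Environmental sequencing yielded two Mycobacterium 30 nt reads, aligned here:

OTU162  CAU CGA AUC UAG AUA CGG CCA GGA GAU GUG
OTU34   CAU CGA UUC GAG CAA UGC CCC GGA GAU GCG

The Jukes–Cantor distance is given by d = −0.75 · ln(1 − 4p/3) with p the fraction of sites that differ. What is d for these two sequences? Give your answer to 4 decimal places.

The sequences differ at positions 7 (A/U), 10 (U/G), 13 (A/C), 14 (U/A), 16 (C/U), 18 (G/C), 21 (A/C), 29 (U/C).
p = 8/30 = 0.266667.
d = −0.75 · ln(1 − (4/3)·0.266667) = −0.75 · ln(0.644444) = −0.75 · (-0.439367) = 0.3295.

0.3295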